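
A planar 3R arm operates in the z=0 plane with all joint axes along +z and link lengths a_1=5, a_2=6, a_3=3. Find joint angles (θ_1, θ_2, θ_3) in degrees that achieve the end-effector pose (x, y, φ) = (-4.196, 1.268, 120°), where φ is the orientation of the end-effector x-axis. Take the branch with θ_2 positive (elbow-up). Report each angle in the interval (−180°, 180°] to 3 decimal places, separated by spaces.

wrist centre = target − a_3·(cos φ, sin φ) = (-2.6960, -1.3301)
cos θ_2 = (9.0375−5²−6²)/(2·5·6) = -0.8660; θ_2 = 150.0018° (elbow-up)
β = atan2(-1.3301,-2.6960) = -153.7405°; ψ = atan2(2.9998,-0.1962) = 93.7429°
θ_1 = β − ψ = -247.4834°
θ_3 = φ − θ_1 − θ_2 = -142.5184° (wrapped to (-180°,180°])

112.517 150.002 -142.518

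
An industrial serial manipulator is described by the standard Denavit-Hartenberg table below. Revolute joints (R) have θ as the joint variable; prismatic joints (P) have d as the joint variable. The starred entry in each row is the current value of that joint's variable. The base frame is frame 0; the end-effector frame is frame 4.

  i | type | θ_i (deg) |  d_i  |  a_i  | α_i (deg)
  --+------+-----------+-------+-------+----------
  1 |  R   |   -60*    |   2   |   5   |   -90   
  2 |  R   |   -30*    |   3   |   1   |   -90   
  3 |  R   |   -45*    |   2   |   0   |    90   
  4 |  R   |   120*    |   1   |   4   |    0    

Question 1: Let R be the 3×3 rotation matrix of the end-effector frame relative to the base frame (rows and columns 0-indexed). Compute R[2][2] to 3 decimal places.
-0.354

End-effector z-axis (col 2 of R) = (0.3062,0.8839,-0.3536)
R[2][2] = -0.3536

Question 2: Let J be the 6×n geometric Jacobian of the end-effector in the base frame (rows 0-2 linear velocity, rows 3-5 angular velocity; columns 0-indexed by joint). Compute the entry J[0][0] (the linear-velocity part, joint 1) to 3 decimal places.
4.709

axis z_0 = ẑ; lever o_n−o_0 = (5.3662,-4.7087,-3.2927)
cross product → J_v[:, 0] = (4.7087,5.3662,-0.0000)
J_ω[:, 0] = z_0
entry J[0][0] = 4.7087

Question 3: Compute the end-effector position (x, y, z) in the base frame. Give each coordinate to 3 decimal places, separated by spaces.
after link 1: o_1 = (2.5000, -4.3301, 2.0000)
after link 2: o_2 = (5.5311, -3.5801, 2.5000)
after link 3: o_3 = (6.0311, -4.4462, 0.7679)
after link 4: o_4 = (5.3662, -4.7087, -3.2927)

5.366 -4.709 -3.293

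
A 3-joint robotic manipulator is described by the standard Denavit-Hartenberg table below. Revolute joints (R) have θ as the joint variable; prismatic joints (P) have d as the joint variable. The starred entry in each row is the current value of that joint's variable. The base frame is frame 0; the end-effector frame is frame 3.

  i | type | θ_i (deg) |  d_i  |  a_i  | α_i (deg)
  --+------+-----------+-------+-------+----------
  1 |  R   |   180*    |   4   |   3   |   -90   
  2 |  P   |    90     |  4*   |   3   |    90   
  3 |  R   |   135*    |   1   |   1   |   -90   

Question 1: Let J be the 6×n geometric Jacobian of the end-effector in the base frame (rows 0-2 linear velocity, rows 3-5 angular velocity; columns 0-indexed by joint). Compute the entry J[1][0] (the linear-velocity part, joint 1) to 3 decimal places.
axis z_0 = ẑ; lever o_n−o_0 = (-4.0000,-4.7071,1.7071)
cross product → J_v[:, 0] = (4.7071,-4.0000,0.0000)
J_ω[:, 0] = z_0
entry J[1][0] = -4.0000

-4.000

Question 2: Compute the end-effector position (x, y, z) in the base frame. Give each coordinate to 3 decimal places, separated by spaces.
-4.000 -4.707 1.707

after link 1: o_1 = (-3.0000, 0.0000, 4.0000)
after link 2: o_2 = (-3.0000, -4.0000, 1.0000)
after link 3: o_3 = (-4.0000, -4.7071, 1.7071)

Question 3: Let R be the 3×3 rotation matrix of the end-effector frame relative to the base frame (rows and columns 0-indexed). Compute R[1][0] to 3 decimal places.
End-effector x-axis (col 0 of R) = (0.0000,-0.7071,0.7071)
R[1][0] = -0.7071

-0.707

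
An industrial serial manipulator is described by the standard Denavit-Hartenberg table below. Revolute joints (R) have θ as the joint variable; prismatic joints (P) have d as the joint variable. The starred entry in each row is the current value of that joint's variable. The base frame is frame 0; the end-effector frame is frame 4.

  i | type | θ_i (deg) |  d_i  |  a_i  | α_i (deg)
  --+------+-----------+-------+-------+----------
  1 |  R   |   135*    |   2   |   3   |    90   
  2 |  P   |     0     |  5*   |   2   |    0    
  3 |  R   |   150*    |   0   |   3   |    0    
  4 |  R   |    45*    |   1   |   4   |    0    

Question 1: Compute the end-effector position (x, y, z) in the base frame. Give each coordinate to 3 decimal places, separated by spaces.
5.276 3.209 2.465

after link 1: o_1 = (-2.1213, 2.1213, 2.0000)
after link 2: o_2 = (0.0000, 7.0711, 2.0000)
after link 3: o_3 = (1.8371, 5.2340, 3.5000)
after link 4: o_4 = (5.2763, 3.2090, 2.4647)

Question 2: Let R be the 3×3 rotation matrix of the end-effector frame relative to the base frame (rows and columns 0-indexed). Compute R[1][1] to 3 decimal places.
End-effector y-axis (col 1 of R) = (-0.1830,0.1830,-0.9659)
R[1][1] = 0.1830

0.183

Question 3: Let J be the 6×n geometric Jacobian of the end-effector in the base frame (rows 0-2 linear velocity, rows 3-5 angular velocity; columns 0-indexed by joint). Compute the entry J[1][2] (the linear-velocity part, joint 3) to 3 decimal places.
-0.329

axis z_2 = (0.7071,0.7071,0.0000); lever o_n−o_2 = (5.2763,-3.8621,0.4647)
cross product → J_v[:, 2] = (0.3286,-0.3286,-6.4618)
J_ω[:, 2] = z_2
entry J[1][2] = -0.3286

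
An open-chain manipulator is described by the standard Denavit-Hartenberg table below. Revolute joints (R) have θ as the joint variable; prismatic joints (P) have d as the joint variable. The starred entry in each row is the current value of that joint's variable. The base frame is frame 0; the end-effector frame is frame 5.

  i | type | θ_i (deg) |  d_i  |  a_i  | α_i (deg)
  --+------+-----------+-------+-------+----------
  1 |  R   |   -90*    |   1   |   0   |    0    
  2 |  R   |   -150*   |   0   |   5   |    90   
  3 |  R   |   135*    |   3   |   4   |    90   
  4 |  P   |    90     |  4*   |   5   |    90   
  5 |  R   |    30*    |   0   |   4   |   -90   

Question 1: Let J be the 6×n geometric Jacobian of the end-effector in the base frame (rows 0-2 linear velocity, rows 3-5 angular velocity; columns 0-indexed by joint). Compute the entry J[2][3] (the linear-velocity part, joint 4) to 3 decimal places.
0.707

prismatic axis z_3 = (-0.3536,0.6124,0.7071)
J_v[:, 3] = z_3; J_ω[:, 3] = (0,0,0)
entry J[2][3] = 0.7071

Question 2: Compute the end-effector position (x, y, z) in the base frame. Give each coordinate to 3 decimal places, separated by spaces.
6.721 11.287 8.071

after link 1: o_1 = (0.0000, 0.0000, 1.0000)
after link 2: o_2 = (-2.5000, 4.3301, 1.0000)
after link 3: o_3 = (1.5123, 3.3806, 3.8284)
after link 4: o_4 = (4.4282, 8.3301, 6.6569)
after link 5: o_5 = (6.7211, 11.2869, 8.0711)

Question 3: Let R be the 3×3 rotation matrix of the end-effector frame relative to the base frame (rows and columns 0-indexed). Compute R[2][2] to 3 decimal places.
0.612

End-effector z-axis (col 2 of R) = (-0.7392,0.2803,0.6124)
R[2][2] = 0.6124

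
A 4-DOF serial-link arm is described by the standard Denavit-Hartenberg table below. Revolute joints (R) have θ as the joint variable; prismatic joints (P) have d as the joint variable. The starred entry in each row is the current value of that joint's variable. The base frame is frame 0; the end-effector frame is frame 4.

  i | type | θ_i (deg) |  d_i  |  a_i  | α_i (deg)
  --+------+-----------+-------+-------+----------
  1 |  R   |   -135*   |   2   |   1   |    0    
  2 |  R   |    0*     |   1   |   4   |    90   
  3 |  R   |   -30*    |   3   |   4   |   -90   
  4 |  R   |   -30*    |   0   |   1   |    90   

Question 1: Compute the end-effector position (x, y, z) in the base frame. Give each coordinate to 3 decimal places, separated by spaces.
after link 1: o_1 = (-0.7071, -0.7071, 2.0000)
after link 2: o_2 = (-3.5355, -3.5355, 3.0000)
after link 3: o_3 = (-8.1063, -3.8637, 1.0000)
after link 4: o_4 = (-8.9902, -4.0405, 0.5670)

-8.990 -4.040 0.567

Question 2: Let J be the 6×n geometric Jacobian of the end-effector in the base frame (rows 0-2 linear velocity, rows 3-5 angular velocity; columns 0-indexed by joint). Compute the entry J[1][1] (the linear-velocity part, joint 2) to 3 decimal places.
axis z_1 = (0.0000,0.0000,1.0000); lever o_n−o_1 = (-8.2831,-3.3334,-1.4330)
cross product → J_v[:, 1] = (3.3334,-8.2831,0.0000)
J_ω[:, 1] = z_1
entry J[1][1] = -8.2831

-8.283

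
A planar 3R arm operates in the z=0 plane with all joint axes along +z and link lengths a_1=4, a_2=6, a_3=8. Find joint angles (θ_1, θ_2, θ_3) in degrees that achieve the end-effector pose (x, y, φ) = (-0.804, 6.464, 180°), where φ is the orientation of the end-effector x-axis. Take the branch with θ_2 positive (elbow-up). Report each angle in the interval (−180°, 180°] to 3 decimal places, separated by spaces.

wrist centre = target − a_3·(cos φ, sin φ) = (7.1960, 6.4640)
cos θ_2 = (93.5657−4²−6²)/(2·4·6) = 0.8660; θ_2 = 30.0084° (elbow-up)
β = atan2(6.4640,7.1960) = 41.9326°; ψ = atan2(3.0008,9.1957) = 18.0726°
θ_1 = β − ψ = 23.8600°
θ_3 = φ − θ_1 − θ_2 = 126.1316° (wrapped to (-180°,180°])

23.860 30.008 126.132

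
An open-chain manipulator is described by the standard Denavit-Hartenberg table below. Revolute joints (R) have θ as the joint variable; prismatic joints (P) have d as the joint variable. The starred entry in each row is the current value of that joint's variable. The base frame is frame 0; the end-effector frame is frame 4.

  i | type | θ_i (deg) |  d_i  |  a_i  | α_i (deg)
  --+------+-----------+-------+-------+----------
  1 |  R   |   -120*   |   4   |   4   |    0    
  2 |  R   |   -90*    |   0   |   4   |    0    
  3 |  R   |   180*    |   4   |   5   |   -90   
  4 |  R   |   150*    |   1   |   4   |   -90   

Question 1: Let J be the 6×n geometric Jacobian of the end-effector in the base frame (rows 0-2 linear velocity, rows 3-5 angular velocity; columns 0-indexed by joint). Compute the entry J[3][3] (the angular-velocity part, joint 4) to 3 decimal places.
axis z_3 = (0.5000,0.8660,0.0000); lever o_n−o_3 = (-2.5000,2.5981,-2.0000)
cross product → J_v[:, 3] = (-1.7321,1.0000,3.4641)
J_ω[:, 3] = z_3
entry J[3][3] = 0.5000

0.500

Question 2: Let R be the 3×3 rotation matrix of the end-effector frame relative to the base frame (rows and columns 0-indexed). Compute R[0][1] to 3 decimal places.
-0.500

End-effector y-axis (col 1 of R) = (-0.5000,-0.8660,-0.0000)
R[0][1] = -0.5000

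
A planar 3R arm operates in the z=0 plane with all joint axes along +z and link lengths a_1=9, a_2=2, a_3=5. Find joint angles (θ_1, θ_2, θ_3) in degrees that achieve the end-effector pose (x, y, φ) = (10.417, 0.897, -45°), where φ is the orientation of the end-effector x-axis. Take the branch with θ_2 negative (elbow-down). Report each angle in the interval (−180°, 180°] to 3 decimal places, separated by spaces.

45.003 -119.996 29.993

wrist centre = target − a_3·(cos φ, sin φ) = (6.8815, 4.4325)
cos θ_2 = (67.0019−9²−2²)/(2·9·2) = -0.4999; θ_2 = -119.9964° (elbow-down)
β = atan2(4.4325,6.8815) = 32.7867°; ψ = atan2(-1.7321,8.0001) = -12.2166°
θ_1 = β − ψ = 45.0033°
θ_3 = φ − θ_1 − θ_2 = 29.9932° (wrapped to (-180°,180°])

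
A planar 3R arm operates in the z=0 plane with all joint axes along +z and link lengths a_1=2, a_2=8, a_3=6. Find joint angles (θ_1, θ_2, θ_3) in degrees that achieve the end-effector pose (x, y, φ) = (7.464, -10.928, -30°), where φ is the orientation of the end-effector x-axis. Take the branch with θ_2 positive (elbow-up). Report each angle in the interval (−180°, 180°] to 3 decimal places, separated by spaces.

-150.006 90.007 30.000

wrist centre = target − a_3·(cos φ, sin φ) = (2.2678, -7.9280)
cos θ_2 = (67.9963−2²−8²)/(2·2·8) = -0.0001; θ_2 = 90.0066° (elbow-up)
β = atan2(-7.9280,2.2678) = -74.0365°; ψ = atan2(8.0000,1.9991) = 75.9700°
θ_1 = β − ψ = -150.0065°
θ_3 = φ − θ_1 − θ_2 = 29.9999° (wrapped to (-180°,180°])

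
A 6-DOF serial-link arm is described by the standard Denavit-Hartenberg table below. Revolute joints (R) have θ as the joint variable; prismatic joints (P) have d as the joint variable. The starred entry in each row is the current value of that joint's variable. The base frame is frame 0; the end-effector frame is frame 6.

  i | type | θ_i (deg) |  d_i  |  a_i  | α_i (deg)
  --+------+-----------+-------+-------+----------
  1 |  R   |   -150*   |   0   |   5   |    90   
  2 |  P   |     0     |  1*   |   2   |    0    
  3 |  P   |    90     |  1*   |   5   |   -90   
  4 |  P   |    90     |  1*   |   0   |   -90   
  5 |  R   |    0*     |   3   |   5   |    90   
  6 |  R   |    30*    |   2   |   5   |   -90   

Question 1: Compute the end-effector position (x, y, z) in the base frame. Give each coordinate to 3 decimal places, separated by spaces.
after link 1: o_1 = (-4.3301, -2.5000, 0.0000)
after link 2: o_2 = (-6.5622, -2.6340, 0.0000)
after link 3: o_3 = (-7.0622, -1.7679, 5.0000)
after link 4: o_4 = (-6.1962, -1.2679, 5.0000)
after link 5: o_5 = (-3.6962, -5.5981, 2.0000)
after link 6: o_6 = (0.2010, -8.3481, -0.5000)

0.201 -8.348 -0.500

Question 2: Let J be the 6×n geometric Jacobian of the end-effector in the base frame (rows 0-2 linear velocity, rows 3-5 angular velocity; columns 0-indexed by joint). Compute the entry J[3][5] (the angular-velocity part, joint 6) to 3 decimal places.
0.866

axis z_5 = (0.8660,0.5000,0.0000); lever o_n−o_5 = (3.8971,-2.7500,-2.5000)
cross product → J_v[:, 5] = (-1.2500,2.1651,-4.3301)
J_ω[:, 5] = z_5
entry J[3][5] = 0.8660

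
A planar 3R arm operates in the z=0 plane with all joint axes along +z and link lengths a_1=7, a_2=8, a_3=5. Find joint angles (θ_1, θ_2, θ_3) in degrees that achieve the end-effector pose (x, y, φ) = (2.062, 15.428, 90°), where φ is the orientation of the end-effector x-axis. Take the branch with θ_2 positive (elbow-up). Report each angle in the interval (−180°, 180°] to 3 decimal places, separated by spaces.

wrist centre = target − a_3·(cos φ, sin φ) = (2.0620, 10.4280)
cos θ_2 = (112.9950−7²−8²)/(2·7·8) = -0.0000; θ_2 = 90.0025° (elbow-up)
β = atan2(10.4280,2.0620) = 78.8148°; ψ = atan2(8.0000,6.9996) = 48.8155°
θ_1 = β − ψ = 29.9993°
θ_3 = φ − θ_1 − θ_2 = -30.0018° (wrapped to (-180°,180°])

29.999 90.003 -30.002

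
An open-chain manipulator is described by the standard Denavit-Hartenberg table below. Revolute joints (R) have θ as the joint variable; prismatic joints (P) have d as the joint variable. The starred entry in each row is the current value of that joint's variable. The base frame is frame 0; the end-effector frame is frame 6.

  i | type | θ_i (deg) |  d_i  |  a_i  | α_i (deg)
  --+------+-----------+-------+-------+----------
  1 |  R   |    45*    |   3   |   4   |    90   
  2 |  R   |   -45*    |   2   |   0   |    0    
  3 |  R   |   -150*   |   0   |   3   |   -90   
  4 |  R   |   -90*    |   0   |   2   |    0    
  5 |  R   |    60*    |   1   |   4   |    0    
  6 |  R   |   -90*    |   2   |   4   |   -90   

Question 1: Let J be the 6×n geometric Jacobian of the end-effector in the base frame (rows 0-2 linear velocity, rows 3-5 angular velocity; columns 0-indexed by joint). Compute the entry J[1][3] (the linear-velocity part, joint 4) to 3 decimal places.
-4.063

axis z_3 = (-0.1830,-0.1830,-0.9659); lever o_n−o_3 = (3.7289,-6.8270,-2.5188)
cross product → J_v[:, 3] = (-6.1334,-4.0628,1.9319)
J_ω[:, 3] = z_3
entry J[1][3] = -4.0628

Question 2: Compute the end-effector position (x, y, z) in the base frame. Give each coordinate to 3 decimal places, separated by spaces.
after link 1: o_1 = (2.8284, 2.8284, 3.0000)
after link 2: o_2 = (4.2426, 1.4142, 3.0000)
after link 3: o_3 = (2.1936, -0.6348, 3.7765)
after link 4: o_4 = (3.6078, -2.0490, 3.7765)
after link 5: o_5 = (2.4730, -6.0123, 3.7071)
after link 6: o_6 = (5.9225, -7.4618, 1.2576)

5.922 -7.462 1.258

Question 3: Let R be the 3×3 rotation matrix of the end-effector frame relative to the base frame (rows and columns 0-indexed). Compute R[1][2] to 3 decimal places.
End-effector z-axis (col 2 of R) = (-0.2380,-0.9451,0.2241)
R[1][2] = -0.9451

-0.945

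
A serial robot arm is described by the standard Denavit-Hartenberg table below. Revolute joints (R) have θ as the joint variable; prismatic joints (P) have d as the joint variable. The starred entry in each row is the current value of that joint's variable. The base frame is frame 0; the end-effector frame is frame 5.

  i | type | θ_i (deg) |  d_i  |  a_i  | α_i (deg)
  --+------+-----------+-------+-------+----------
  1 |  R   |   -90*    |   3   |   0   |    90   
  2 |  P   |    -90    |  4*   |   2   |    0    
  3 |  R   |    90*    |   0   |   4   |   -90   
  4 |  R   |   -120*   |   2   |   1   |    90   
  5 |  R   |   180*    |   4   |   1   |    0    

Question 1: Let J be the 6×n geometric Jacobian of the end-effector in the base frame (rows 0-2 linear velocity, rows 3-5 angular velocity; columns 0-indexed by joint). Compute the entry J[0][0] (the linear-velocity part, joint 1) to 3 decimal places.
axis z_0 = ẑ; lever o_n−o_0 = (-2.0000,-0.5359,3.0000)
cross product → J_v[:, 0] = (0.5359,-2.0000,0.0000)
J_ω[:, 0] = z_0
entry J[0][0] = 0.5359

0.536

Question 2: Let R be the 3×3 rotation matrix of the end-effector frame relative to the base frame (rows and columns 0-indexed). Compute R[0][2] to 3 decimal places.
End-effector z-axis (col 2 of R) = (0.5000,0.8660,0.0000)
R[0][2] = 0.5000

0.500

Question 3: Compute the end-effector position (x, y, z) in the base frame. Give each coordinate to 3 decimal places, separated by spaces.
after link 1: o_1 = (0.0000, 0.0000, 3.0000)
after link 2: o_2 = (-4.0000, -0.0000, 1.0000)
after link 3: o_3 = (-4.0000, -4.0000, 1.0000)
after link 4: o_4 = (-4.8660, -3.5000, 3.0000)
after link 5: o_5 = (-2.0000, -0.5359, 3.0000)

-2.000 -0.536 3.000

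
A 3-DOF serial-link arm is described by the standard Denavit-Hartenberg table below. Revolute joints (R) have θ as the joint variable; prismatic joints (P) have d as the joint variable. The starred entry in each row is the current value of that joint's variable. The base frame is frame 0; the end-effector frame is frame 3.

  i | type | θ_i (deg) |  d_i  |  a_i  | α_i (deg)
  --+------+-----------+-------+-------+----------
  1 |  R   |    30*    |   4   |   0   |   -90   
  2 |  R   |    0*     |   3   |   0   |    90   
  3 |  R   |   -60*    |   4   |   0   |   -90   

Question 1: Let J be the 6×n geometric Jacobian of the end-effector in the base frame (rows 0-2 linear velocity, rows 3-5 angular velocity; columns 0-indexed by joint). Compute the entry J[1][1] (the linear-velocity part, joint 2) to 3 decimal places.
2.000

axis z_1 = (-0.5000,0.8660,0.0000); lever o_n−o_1 = (-1.5000,2.5981,4.0000)
cross product → J_v[:, 1] = (3.4641,2.0000,0.0000)
J_ω[:, 1] = z_1
entry J[1][1] = 2.0000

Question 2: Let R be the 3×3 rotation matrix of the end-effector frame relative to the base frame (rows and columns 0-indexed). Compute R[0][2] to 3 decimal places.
0.500

End-effector z-axis (col 2 of R) = (0.5000,0.8660,0.0000)
R[0][2] = 0.5000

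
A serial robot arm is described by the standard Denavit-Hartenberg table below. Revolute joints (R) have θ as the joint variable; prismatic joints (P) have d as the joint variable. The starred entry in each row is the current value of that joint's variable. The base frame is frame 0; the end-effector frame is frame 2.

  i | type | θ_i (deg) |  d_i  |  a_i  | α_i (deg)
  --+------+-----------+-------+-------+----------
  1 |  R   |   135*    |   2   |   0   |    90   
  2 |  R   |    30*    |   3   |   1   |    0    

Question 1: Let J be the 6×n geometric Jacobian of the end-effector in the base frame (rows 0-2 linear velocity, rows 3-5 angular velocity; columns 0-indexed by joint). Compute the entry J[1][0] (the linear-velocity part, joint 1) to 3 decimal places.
axis z_0 = ẑ; lever o_n−o_0 = (1.5089,2.7337,2.5000)
cross product → J_v[:, 0] = (-2.7337,1.5089,0.0000)
J_ω[:, 0] = z_0
entry J[1][0] = 1.5089

1.509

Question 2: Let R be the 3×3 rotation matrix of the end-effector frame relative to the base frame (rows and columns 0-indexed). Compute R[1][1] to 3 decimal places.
-0.354

End-effector y-axis (col 1 of R) = (0.3536,-0.3536,0.8660)
R[1][1] = -0.3536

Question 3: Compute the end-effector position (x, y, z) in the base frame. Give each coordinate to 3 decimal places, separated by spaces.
1.509 2.734 2.500

after link 1: o_1 = (0.0000, 0.0000, 2.0000)
after link 2: o_2 = (1.5089, 2.7337, 2.5000)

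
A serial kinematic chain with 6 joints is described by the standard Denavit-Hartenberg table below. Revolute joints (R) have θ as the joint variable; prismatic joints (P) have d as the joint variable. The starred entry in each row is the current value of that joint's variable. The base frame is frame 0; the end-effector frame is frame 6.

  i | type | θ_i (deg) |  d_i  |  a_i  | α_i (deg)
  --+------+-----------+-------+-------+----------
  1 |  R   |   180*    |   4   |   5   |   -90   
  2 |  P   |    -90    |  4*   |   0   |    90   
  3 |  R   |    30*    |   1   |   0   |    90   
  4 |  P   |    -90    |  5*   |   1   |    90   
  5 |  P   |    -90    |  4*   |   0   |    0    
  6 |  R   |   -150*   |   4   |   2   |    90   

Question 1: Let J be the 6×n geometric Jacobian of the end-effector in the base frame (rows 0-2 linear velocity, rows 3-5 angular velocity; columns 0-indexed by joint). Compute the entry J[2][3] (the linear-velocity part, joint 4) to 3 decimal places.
0.500

prismatic axis z_3 = (0.0000,0.8660,0.5000)
J_v[:, 3] = z_3; J_ω[:, 3] = (0,0,0)
entry J[2][3] = 0.5000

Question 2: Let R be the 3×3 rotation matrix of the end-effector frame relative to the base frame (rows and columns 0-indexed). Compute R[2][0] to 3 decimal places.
End-effector x-axis (col 0 of R) = (0.5000,0.7500,0.4330)
R[2][0] = 0.4330

0.433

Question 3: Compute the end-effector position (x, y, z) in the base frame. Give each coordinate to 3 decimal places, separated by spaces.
-4.000 5.830 0.438

after link 1: o_1 = (-5.0000, 0.0000, 4.0000)
after link 2: o_2 = (-5.0000, -4.0000, 4.0000)
after link 3: o_3 = (-4.0000, -4.0000, 4.0000)
after link 4: o_4 = (-5.0000, 0.3301, 6.5000)
after link 5: o_5 = (-5.0000, 2.3301, 3.0359)
after link 6: o_6 = (-4.0000, 5.8301, 0.4378)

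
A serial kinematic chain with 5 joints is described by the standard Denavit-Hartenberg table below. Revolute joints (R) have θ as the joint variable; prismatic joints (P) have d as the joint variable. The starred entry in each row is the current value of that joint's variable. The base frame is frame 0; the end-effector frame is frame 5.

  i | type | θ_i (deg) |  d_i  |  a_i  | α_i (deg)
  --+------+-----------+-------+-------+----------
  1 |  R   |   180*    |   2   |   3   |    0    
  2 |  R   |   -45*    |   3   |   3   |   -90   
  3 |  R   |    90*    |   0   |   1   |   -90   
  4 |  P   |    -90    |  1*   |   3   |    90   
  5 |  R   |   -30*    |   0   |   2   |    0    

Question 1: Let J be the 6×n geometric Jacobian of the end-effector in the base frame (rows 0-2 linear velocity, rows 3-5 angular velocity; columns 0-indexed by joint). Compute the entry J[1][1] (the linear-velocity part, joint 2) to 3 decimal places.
axis z_1 = (0.0000,0.0000,1.0000); lever o_n−o_1 = (-5.4674,-1.2247,2.0000)
cross product → J_v[:, 1] = (1.2247,-5.4674,0.0000)
J_ω[:, 1] = z_1
entry J[1][1] = -5.4674

-5.467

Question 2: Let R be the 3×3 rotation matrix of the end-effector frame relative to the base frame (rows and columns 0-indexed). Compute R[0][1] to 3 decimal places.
0.259

End-effector y-axis (col 1 of R) = (0.2588,-0.9659,-0.0000)
R[0][1] = 0.2588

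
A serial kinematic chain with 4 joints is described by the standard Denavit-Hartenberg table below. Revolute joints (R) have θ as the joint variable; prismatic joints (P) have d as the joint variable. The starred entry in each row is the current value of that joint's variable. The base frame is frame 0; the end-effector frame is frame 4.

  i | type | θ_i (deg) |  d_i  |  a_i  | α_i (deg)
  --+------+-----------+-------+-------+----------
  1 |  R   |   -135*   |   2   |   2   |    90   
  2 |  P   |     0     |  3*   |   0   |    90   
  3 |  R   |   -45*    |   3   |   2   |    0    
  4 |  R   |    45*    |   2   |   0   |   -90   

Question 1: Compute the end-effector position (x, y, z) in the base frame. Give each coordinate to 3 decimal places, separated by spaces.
-3.536 -1.293 -3.000

after link 1: o_1 = (-1.4142, -1.4142, 2.0000)
after link 2: o_2 = (-3.5355, 0.7071, 2.0000)
after link 3: o_3 = (-3.5355, -1.2929, -1.0000)
after link 4: o_4 = (-3.5355, -1.2929, -3.0000)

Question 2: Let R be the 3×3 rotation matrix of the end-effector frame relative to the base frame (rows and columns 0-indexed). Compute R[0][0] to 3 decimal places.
-0.707

End-effector x-axis (col 0 of R) = (-0.7071,-0.7071,0.0000)
R[0][0] = -0.7071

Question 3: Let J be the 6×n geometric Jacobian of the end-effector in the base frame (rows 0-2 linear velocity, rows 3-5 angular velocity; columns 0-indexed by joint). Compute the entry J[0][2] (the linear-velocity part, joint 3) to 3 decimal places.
axis z_2 = (-0.0000,0.0000,-1.0000); lever o_n−o_2 = (-0.0000,-2.0000,-5.0000)
cross product → J_v[:, 2] = (-2.0000,0.0000,0.0000)
J_ω[:, 2] = z_2
entry J[0][2] = -2.0000

-2.000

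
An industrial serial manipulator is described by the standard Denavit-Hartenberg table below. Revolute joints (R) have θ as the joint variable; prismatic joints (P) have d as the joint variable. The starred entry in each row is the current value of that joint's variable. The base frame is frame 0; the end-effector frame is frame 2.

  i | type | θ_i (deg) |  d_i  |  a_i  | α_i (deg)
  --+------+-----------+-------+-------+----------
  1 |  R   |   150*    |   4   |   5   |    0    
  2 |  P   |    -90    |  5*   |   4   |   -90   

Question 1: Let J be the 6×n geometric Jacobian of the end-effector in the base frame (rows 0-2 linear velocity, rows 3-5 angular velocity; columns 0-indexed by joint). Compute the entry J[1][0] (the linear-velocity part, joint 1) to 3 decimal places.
-2.330

axis z_0 = ẑ; lever o_n−o_0 = (-2.3301,5.9641,9.0000)
cross product → J_v[:, 0] = (-5.9641,-2.3301,0.0000)
J_ω[:, 0] = z_0
entry J[1][0] = -2.3301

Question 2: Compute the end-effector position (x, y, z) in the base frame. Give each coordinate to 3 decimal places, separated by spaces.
-2.330 5.964 9.000

after link 1: o_1 = (-4.3301, 2.5000, 4.0000)
after link 2: o_2 = (-2.3301, 5.9641, 9.0000)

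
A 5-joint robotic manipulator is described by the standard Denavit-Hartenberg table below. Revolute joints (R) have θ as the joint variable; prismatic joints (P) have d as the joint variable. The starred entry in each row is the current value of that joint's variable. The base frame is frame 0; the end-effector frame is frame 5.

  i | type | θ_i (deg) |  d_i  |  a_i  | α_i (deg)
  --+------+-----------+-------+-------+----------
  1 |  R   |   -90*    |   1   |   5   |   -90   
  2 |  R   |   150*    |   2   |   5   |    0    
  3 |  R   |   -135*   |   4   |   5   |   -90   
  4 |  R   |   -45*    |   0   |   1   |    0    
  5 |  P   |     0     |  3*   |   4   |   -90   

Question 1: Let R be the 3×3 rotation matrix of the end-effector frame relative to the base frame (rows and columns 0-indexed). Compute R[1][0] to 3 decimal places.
End-effector x-axis (col 0 of R) = (0.7071,-0.6830,-0.1830)
R[1][0] = -0.6830

-0.683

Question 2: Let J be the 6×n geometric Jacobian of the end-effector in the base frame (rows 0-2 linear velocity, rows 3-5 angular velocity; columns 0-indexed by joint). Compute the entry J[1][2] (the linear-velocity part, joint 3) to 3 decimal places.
axis z_2 = (1.0000,0.0000,0.0000); lever o_n−o_2 = (7.5355,-7.4682,-5.1069)
cross product → J_v[:, 2] = (0.0000,5.1069,-7.4682)
J_ω[:, 2] = z_2
entry J[1][2] = 5.1069

5.107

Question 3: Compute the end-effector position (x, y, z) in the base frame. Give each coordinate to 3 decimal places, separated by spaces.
after link 1: o_1 = (0.0000, -5.0000, 1.0000)
after link 2: o_2 = (2.0000, -0.6699, -1.5000)
after link 3: o_3 = (6.0000, -5.4995, -2.7941)
after link 4: o_4 = (6.7071, -6.1825, -2.9771)
after link 5: o_5 = (9.5355, -8.1381, -6.6069)

9.536 -8.138 -6.607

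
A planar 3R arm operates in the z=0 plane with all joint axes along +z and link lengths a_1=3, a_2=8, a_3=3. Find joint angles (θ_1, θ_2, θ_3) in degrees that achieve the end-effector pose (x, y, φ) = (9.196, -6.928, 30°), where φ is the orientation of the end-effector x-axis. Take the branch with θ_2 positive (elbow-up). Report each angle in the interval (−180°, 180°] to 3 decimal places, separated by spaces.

wrist centre = target − a_3·(cos φ, sin φ) = (6.5979, -8.4280)
cos θ_2 = (114.5638−3²−8²)/(2·3·8) = 0.8659; θ_2 = 30.0130° (elbow-up)
β = atan2(-8.4280,6.5979) = -51.9441°; ψ = atan2(4.0016,9.9273) = 21.9537°
θ_1 = β − ψ = -73.8979°
θ_3 = φ − θ_1 − θ_2 = 73.8849° (wrapped to (-180°,180°])

-73.898 30.013 73.885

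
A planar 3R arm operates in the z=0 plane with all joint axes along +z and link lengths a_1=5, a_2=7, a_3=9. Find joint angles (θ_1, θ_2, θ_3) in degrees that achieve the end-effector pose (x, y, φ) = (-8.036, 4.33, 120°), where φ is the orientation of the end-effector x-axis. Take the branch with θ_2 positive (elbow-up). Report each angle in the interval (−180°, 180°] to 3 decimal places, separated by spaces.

wrist centre = target − a_3·(cos φ, sin φ) = (-3.5360, -3.4642)
cos θ_2 = (24.5042−5²−7²)/(2·5·7) = -0.7071; θ_2 = 134.9981° (elbow-up)
β = atan2(-3.4642,-3.5360) = -135.5874°; ψ = atan2(4.9499,0.0504) = 89.4164°
θ_1 = β − ψ = -225.0038°
θ_3 = φ − θ_1 − θ_2 = -149.9942° (wrapped to (-180°,180°])

134.996 134.998 -149.994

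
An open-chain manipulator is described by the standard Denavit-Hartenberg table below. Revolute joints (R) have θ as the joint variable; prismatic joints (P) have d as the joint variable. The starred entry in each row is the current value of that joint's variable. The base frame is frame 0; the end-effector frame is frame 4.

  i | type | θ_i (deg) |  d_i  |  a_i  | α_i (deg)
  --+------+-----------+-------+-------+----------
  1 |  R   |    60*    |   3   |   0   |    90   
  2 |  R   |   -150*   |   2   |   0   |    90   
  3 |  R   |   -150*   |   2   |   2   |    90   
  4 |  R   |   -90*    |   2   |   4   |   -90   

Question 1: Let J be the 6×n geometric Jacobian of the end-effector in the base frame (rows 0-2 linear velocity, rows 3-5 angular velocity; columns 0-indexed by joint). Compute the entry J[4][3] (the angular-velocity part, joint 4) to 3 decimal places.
-0.058

axis z_3 = (0.9665,-0.0580,0.2500); lever o_n−o_3 = (2.9330,1.6160,-2.9641)
cross product → J_v[:, 3] = (-0.2321,3.5981,1.7321)
J_ω[:, 3] = z_3
entry J[4][3] = -0.0580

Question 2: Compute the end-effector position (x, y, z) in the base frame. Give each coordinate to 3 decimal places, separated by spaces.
after link 1: o_1 = (0.0000, 0.0000, 3.0000)
after link 2: o_2 = (1.7321, -1.0000, 3.0000)
after link 3: o_3 = (1.1160, -0.0670, 5.5981)
after link 4: o_4 = (4.0490, 1.5490, 2.6340)

4.049 1.549 2.634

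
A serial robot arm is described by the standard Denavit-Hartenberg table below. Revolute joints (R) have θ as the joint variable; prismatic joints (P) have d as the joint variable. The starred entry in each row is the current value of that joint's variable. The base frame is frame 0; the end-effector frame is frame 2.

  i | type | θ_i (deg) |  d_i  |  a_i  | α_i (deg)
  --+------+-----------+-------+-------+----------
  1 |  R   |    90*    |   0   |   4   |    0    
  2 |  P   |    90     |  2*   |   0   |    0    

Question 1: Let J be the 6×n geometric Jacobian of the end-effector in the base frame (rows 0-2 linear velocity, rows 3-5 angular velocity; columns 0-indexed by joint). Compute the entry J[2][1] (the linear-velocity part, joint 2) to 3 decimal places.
1.000

prismatic axis z_1 = (0.0000,0.0000,1.0000)
J_v[:, 1] = z_1; J_ω[:, 1] = (0,0,0)
entry J[2][1] = 1.0000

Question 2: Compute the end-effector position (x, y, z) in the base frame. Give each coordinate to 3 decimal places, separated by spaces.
0.000 4.000 2.000

after link 1: o_1 = (0.0000, 4.0000, 0.0000)
after link 2: o_2 = (0.0000, 4.0000, 2.0000)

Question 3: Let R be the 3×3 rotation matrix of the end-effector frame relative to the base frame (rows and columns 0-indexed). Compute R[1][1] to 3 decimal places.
-1.000

End-effector y-axis (col 1 of R) = (-0.0000,-1.0000,0.0000)
R[1][1] = -1.0000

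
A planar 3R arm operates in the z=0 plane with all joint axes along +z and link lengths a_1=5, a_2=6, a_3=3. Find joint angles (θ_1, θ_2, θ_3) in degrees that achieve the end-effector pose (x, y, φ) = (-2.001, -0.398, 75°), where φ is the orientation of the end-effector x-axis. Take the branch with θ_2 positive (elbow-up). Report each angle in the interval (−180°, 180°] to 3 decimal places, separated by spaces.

wrist centre = target − a_3·(cos φ, sin φ) = (-2.7775, -3.2958)
cos θ_2 = (18.5764−5²−6²)/(2·5·6) = -0.7071; θ_2 = 134.9962° (elbow-up)
β = atan2(-3.2958,-2.7775) = -130.1219°; ψ = atan2(4.2429,0.7576) = 79.8756°
θ_1 = β − ψ = -209.9975°
θ_3 = φ − θ_1 − θ_2 = 150.0014° (wrapped to (-180°,180°])

150.002 134.996 150.001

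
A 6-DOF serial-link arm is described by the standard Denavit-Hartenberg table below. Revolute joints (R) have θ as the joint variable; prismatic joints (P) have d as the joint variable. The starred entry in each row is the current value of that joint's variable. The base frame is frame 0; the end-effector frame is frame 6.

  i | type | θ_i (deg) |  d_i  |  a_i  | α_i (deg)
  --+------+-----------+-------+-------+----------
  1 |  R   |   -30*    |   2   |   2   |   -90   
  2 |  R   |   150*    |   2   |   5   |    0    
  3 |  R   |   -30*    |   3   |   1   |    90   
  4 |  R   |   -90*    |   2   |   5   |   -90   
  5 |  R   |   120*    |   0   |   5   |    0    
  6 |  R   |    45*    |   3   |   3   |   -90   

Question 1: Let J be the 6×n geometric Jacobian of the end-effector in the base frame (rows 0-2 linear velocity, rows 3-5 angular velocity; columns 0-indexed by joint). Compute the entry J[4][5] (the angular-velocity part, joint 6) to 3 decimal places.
axis z_5 = (-0.4330,0.2500,-0.8660); lever o_n−o_5 = (-0.4325,3.5958,-2.2098)
cross product → J_v[:, 5] = (2.5616,-0.5823,-1.4489)
J_ω[:, 5] = z_5
entry J[4][5] = 0.2500

0.250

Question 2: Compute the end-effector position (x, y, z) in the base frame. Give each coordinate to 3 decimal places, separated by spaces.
-3.381 8.185 -2.411

after link 1: o_1 = (1.7321, -1.0000, 2.0000)
after link 2: o_2 = (-1.0179, 2.8971, -0.5000)
after link 3: o_3 = (0.0490, 5.7452, -1.3660)
after link 4: o_4 = (-0.9510, 0.5490, -2.3660)
after link 5: o_5 = (-2.9486, 4.5891, -0.2010)
after link 6: o_6 = (-3.3810, 8.1849, -2.4108)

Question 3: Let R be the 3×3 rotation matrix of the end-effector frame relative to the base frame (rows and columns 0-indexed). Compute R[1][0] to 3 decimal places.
0.949

End-effector x-axis (col 0 of R) = (0.2888,0.9486,0.1294)
R[1][0] = 0.9486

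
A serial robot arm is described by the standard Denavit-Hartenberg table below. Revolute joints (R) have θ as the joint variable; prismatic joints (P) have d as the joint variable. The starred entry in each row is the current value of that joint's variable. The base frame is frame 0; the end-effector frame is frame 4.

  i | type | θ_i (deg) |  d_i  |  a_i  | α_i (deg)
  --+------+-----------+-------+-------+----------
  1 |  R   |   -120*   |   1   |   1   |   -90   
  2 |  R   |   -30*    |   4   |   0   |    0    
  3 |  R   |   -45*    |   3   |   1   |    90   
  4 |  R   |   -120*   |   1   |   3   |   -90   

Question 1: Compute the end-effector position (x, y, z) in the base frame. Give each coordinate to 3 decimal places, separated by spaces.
after link 1: o_1 = (-0.5000, -0.8660, 1.0000)
after link 2: o_2 = (2.9641, -2.8660, 1.0000)
after link 3: o_3 = (5.4328, -4.5902, 1.9659)
after link 4: o_4 = (3.8598, -2.1184, 0.7759)

3.860 -2.118 0.776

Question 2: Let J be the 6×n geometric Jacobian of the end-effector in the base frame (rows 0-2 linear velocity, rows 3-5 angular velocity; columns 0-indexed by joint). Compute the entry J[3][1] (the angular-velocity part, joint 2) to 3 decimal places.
axis z_1 = (0.8660,-0.5000,0.0000); lever o_n−o_1 = (4.3598,-1.2524,-0.2241)
cross product → J_v[:, 1] = (0.1121,0.1941,1.0953)
J_ω[:, 1] = z_1
entry J[3][1] = 0.8660

0.866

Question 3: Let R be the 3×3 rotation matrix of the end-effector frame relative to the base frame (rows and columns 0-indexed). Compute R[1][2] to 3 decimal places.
0.056

End-effector z-axis (col 2 of R) = (-0.5451,0.0559,0.8365)
R[1][2] = 0.0559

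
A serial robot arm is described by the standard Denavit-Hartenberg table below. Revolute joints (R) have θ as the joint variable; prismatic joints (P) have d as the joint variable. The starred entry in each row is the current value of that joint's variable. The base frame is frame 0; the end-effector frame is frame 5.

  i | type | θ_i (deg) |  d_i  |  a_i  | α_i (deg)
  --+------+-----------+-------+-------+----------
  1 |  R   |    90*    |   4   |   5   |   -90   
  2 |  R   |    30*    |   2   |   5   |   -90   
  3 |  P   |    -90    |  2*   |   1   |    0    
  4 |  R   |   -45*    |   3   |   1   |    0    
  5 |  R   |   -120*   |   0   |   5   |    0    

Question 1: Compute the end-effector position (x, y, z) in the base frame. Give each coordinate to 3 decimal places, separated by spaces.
after link 1: o_1 = (0.0000, 5.0000, 4.0000)
after link 2: o_2 = (-2.0000, 9.3301, 1.5000)
after link 3: o_3 = (-3.0000, 8.3301, -0.2321)
after link 4: o_4 = (-3.7071, 6.2178, -2.4766)
after link 5: o_5 = (1.1225, 5.0970, -1.8295)

1.123 5.097 -1.830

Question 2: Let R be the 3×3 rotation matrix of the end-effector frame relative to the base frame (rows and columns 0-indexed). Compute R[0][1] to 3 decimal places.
-0.259

End-effector y-axis (col 1 of R) = (-0.2588,-0.8365,0.4830)
R[0][1] = -0.2588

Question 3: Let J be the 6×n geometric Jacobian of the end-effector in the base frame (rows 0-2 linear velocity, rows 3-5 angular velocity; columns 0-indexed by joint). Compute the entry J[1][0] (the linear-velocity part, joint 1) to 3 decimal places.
1.123

axis z_0 = ẑ; lever o_n−o_0 = (1.1225,5.0970,-1.8295)
cross product → J_v[:, 0] = (-5.0970,1.1225,0.0000)
J_ω[:, 0] = z_0
entry J[1][0] = 1.1225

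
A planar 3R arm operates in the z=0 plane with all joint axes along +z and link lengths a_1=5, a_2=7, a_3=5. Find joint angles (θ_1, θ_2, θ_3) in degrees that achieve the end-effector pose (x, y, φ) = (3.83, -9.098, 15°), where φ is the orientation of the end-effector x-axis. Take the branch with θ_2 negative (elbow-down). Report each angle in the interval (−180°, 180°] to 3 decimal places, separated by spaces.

wrist centre = target − a_3·(cos φ, sin φ) = (-0.9996, -10.3921)
cos θ_2 = (108.9949−5²−7²)/(2·5·7) = 0.4999; θ_2 = -60.0048° (elbow-down)
β = atan2(-10.3921,-0.9996) = -95.4945°; ψ = atan2(-6.0625,8.4995) = -35.4993°
θ_1 = β − ψ = -59.9951°
θ_3 = φ − θ_1 − θ_2 = 135.0000° (wrapped to (-180°,180°])

-59.995 -60.005 135.000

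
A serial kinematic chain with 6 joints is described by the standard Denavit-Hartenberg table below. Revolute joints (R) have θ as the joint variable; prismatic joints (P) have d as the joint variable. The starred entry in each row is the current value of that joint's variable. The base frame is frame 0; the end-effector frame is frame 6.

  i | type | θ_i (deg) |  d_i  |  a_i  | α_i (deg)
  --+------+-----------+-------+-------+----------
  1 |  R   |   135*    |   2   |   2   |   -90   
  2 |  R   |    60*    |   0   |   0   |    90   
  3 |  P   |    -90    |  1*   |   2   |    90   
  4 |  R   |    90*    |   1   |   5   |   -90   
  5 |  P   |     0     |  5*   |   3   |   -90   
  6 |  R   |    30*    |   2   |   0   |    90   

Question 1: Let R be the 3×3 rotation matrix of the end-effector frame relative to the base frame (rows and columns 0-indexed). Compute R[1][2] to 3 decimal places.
End-effector z-axis (col 2 of R) = (-0.9186,-0.3062,0.2500)
R[1][2] = -0.3062

-0.306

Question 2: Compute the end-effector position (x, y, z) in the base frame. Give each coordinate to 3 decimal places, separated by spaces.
-9.400 5.158 5.634

after link 1: o_1 = (-1.4142, 1.4142, 2.0000)
after link 2: o_2 = (-1.4142, 1.4142, 2.0000)
after link 3: o_3 = (-0.6124, 3.4408, 2.5000)
after link 4: o_4 = (-3.3207, 6.1491, 5.8660)
after link 5: o_5 = (-8.6933, 4.4507, 7.3660)
after link 6: o_6 = (-9.4004, 5.1578, 5.6340)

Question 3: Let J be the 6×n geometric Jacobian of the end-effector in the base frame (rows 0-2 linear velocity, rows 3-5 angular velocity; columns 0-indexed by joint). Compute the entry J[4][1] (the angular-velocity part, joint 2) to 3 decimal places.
-0.707

axis z_1 = (-0.7071,-0.7071,0.0000); lever o_n−o_1 = (-7.9862,3.7436,3.6340)
cross product → J_v[:, 1] = (-2.5696,2.5696,-8.2942)
J_ω[:, 1] = z_1
entry J[4][1] = -0.7071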